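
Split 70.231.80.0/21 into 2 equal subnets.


New prefix = 21 + 1 = 22
Each subnet has 1024 addresses
  70.231.80.0/22
  70.231.84.0/22
Subnets: 70.231.80.0/22, 70.231.84.0/22


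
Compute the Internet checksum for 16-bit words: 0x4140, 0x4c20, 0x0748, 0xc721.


Sum all words (with carry folding):
+ 0x4140 = 0x4140
+ 0x4c20 = 0x8d60
+ 0x0748 = 0x94a8
+ 0xc721 = 0x5bca
One's complement: ~0x5bca
Checksum = 0xa435


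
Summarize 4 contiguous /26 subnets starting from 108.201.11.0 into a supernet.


Original prefix: /26
Number of subnets: 4 = 2^2
New prefix = 26 - 2 = 24
Supernet: 108.201.11.0/24


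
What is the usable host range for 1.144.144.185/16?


Network: 1.144.0.0
Broadcast: 1.144.255.255
First usable = network + 1
Last usable = broadcast - 1
Range: 1.144.0.1 to 1.144.255.254


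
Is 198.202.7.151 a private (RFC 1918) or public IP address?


RFC 1918 private ranges:
  10.0.0.0/8 (10.0.0.0 - 10.255.255.255)
  172.16.0.0/12 (172.16.0.0 - 172.31.255.255)
  192.168.0.0/16 (192.168.0.0 - 192.168.255.255)
Public (not in any RFC 1918 range)


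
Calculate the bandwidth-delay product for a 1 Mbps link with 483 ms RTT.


BDP = bandwidth * RTT
= 1 Mbps * 483 ms
= 1 * 1e6 * 483 / 1000 bits
= 483000 bits
= 60375 bytes
= 58.96 KB
BDP = 483000 bits (60375 bytes)


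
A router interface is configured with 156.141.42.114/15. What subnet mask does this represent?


/15 means 15 network bits, 17 host bits
Binary: 11111111111111100000000000000000
Mask: 255.254.0.0


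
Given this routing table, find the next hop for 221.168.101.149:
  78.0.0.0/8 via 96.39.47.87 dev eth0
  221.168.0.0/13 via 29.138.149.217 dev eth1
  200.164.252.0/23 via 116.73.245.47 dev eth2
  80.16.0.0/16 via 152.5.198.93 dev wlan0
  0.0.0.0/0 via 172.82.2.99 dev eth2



Longest prefix match for 221.168.101.149:
  /8 78.0.0.0: no
  /13 221.168.0.0: MATCH
  /23 200.164.252.0: no
  /16 80.16.0.0: no
  /0 0.0.0.0: MATCH
Selected: next-hop 29.138.149.217 via eth1 (matched /13)


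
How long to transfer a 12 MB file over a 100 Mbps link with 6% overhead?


Effective throughput = 100 * (1 - 6/100) = 94 Mbps
File size in Mb = 12 * 8 = 96 Mb
Time = 96 / 94
Time = 1.0213 seconds


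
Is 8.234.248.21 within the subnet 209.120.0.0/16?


Subnet network: 209.120.0.0
Test IP AND mask: 8.234.0.0
No, 8.234.248.21 is not in 209.120.0.0/16


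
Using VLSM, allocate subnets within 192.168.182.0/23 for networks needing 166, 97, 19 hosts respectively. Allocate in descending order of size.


166 hosts -> /24 (254 usable): 192.168.182.0/24
97 hosts -> /25 (126 usable): 192.168.183.0/25
19 hosts -> /27 (30 usable): 192.168.183.128/27
Allocation: 192.168.182.0/24 (166 hosts, 254 usable); 192.168.183.0/25 (97 hosts, 126 usable); 192.168.183.128/27 (19 hosts, 30 usable)


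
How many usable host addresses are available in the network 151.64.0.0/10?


Host bits = 32 - 10 = 22
Total addresses = 2^22 = 4194304
Usable = total - 2 (network and broadcast)
Usable hosts: 4194302


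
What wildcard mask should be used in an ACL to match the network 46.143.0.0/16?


Subnet mask: 255.255.0.0
Wildcard = 255.255.255.255 - subnet mask
255 - 255 = 0
255 - 255 = 0
255 - 0 = 255
255 - 0 = 255
Wildcard: 0.0.255.255


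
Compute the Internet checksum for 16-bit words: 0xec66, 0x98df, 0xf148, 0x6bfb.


Sum all words (with carry folding):
+ 0xec66 = 0xec66
+ 0x98df = 0x8546
+ 0xf148 = 0x768f
+ 0x6bfb = 0xe28a
One's complement: ~0xe28a
Checksum = 0x1d75


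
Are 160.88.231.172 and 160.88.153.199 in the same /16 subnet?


Mask: 255.255.0.0
160.88.231.172 AND mask = 160.88.0.0
160.88.153.199 AND mask = 160.88.0.0
Yes, same subnet (160.88.0.0)


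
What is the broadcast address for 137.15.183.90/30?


Network: 137.15.183.88/30
Host bits = 2
Set all host bits to 1:
Broadcast: 137.15.183.91


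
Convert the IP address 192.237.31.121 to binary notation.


192 = 11000000
237 = 11101101
31 = 00011111
121 = 01111001
Binary: 11000000.11101101.00011111.01111001


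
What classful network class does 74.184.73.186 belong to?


First octet: 74
Binary: 01001010
0xxxxxxx -> Class A (1-126)
Class A, default mask 255.0.0.0 (/8)


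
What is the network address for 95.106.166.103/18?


IP:   01011111.01101010.10100110.01100111
Mask: 11111111.11111111.11000000.00000000
AND operation:
Net:  01011111.01101010.10000000.00000000
Network: 95.106.128.0/18


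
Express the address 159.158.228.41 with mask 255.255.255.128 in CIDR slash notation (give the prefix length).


Binary: 11111111.11111111.11111111.10000000
Count leading 1s
Prefix: /25


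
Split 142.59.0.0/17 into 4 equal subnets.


New prefix = 17 + 2 = 19
Each subnet has 8192 addresses
  142.59.0.0/19
  142.59.32.0/19
  142.59.64.0/19
  142.59.96.0/19
Subnets: 142.59.0.0/19, 142.59.32.0/19, 142.59.64.0/19, 142.59.96.0/19


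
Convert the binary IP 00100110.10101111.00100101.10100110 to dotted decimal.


00100110 = 38
10101111 = 175
00100101 = 37
10100110 = 166
IP: 38.175.37.166


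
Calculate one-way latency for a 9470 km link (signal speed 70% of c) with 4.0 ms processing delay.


Speed = 0.7 * 3e5 km/s = 210000 km/s
Propagation delay = 9470 / 210000 = 0.0451 s = 45.0952 ms
Processing delay = 4.0 ms
Total one-way latency = 49.0952 ms


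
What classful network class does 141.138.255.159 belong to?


First octet: 141
Binary: 10001101
10xxxxxx -> Class B (128-191)
Class B, default mask 255.255.0.0 (/16)


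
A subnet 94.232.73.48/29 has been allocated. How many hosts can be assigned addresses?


Host bits = 32 - 29 = 3
Total addresses = 2^3 = 8
Usable = total - 2 (network and broadcast)
Usable hosts: 6


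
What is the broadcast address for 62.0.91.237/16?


Network: 62.0.0.0/16
Host bits = 16
Set all host bits to 1:
Broadcast: 62.0.255.255


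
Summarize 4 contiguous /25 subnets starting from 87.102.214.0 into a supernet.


Original prefix: /25
Number of subnets: 4 = 2^2
New prefix = 25 - 2 = 23
Supernet: 87.102.214.0/23


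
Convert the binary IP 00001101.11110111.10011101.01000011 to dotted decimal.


00001101 = 13
11110111 = 247
10011101 = 157
01000011 = 67
IP: 13.247.157.67


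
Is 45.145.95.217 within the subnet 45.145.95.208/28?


Subnet network: 45.145.95.208
Test IP AND mask: 45.145.95.208
Yes, 45.145.95.217 is in 45.145.95.208/28


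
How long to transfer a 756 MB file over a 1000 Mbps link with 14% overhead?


Effective throughput = 1000 * (1 - 14/100) = 860 Mbps
File size in Mb = 756 * 8 = 6048 Mb
Time = 6048 / 860
Time = 7.0326 seconds


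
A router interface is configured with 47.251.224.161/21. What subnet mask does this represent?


/21 means 21 network bits, 11 host bits
Binary: 11111111111111111111100000000000
Mask: 255.255.248.0


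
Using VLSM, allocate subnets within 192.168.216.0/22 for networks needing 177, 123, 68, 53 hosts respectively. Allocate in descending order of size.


177 hosts -> /24 (254 usable): 192.168.216.0/24
123 hosts -> /25 (126 usable): 192.168.217.0/25
68 hosts -> /25 (126 usable): 192.168.217.128/25
53 hosts -> /26 (62 usable): 192.168.218.0/26
Allocation: 192.168.216.0/24 (177 hosts, 254 usable); 192.168.217.0/25 (123 hosts, 126 usable); 192.168.217.128/25 (68 hosts, 126 usable); 192.168.218.0/26 (53 hosts, 62 usable)


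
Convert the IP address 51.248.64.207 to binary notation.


51 = 00110011
248 = 11111000
64 = 01000000
207 = 11001111
Binary: 00110011.11111000.01000000.11001111


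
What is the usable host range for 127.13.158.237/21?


Network: 127.13.152.0
Broadcast: 127.13.159.255
First usable = network + 1
Last usable = broadcast - 1
Range: 127.13.152.1 to 127.13.159.254


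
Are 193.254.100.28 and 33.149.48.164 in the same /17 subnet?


Mask: 255.255.128.0
193.254.100.28 AND mask = 193.254.0.0
33.149.48.164 AND mask = 33.149.0.0
No, different subnets (193.254.0.0 vs 33.149.0.0)


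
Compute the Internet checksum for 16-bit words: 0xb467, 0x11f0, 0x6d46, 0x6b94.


Sum all words (with carry folding):
+ 0xb467 = 0xb467
+ 0x11f0 = 0xc657
+ 0x6d46 = 0x339e
+ 0x6b94 = 0x9f32
One's complement: ~0x9f32
Checksum = 0x60cd


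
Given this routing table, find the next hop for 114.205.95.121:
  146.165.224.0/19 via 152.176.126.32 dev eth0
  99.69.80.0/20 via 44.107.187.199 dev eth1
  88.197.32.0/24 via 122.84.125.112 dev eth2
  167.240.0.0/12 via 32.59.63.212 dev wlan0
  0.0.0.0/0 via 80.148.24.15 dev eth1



Longest prefix match for 114.205.95.121:
  /19 146.165.224.0: no
  /20 99.69.80.0: no
  /24 88.197.32.0: no
  /12 167.240.0.0: no
  /0 0.0.0.0: MATCH
Selected: next-hop 80.148.24.15 via eth1 (matched /0)


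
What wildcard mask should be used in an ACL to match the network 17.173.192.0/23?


Subnet mask: 255.255.254.0
Wildcard = 255.255.255.255 - subnet mask
255 - 255 = 0
255 - 255 = 0
255 - 254 = 1
255 - 0 = 255
Wildcard: 0.0.1.255


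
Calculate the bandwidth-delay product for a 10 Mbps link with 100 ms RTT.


BDP = bandwidth * RTT
= 10 Mbps * 100 ms
= 10 * 1e6 * 100 / 1000 bits
= 1000000 bits
= 125000 bytes
= 122.0703 KB
BDP = 1000000 bits (125000 bytes)


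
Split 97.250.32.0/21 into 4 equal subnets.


New prefix = 21 + 2 = 23
Each subnet has 512 addresses
  97.250.32.0/23
  97.250.34.0/23
  97.250.36.0/23
  97.250.38.0/23
Subnets: 97.250.32.0/23, 97.250.34.0/23, 97.250.36.0/23, 97.250.38.0/23


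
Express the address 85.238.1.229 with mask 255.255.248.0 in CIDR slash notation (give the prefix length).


Binary: 11111111.11111111.11111000.00000000
Count leading 1s
Prefix: /21


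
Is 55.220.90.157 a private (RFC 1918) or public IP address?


RFC 1918 private ranges:
  10.0.0.0/8 (10.0.0.0 - 10.255.255.255)
  172.16.0.0/12 (172.16.0.0 - 172.31.255.255)
  192.168.0.0/16 (192.168.0.0 - 192.168.255.255)
Public (not in any RFC 1918 range)


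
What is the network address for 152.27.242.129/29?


IP:   10011000.00011011.11110010.10000001
Mask: 11111111.11111111.11111111.11111000
AND operation:
Net:  10011000.00011011.11110010.10000000
Network: 152.27.242.128/29


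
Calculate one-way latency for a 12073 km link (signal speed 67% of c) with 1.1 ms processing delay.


Speed = 0.67 * 3e5 km/s = 201000 km/s
Propagation delay = 12073 / 201000 = 0.0601 s = 60.0647 ms
Processing delay = 1.1 ms
Total one-way latency = 61.1647 ms


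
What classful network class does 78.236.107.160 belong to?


First octet: 78
Binary: 01001110
0xxxxxxx -> Class A (1-126)
Class A, default mask 255.0.0.0 (/8)


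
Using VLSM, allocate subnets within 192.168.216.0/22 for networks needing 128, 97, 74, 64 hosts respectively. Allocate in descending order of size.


128 hosts -> /24 (254 usable): 192.168.216.0/24
97 hosts -> /25 (126 usable): 192.168.217.0/25
74 hosts -> /25 (126 usable): 192.168.217.128/25
64 hosts -> /25 (126 usable): 192.168.218.0/25
Allocation: 192.168.216.0/24 (128 hosts, 254 usable); 192.168.217.0/25 (97 hosts, 126 usable); 192.168.217.128/25 (74 hosts, 126 usable); 192.168.218.0/25 (64 hosts, 126 usable)


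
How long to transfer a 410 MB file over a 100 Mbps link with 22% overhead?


Effective throughput = 100 * (1 - 22/100) = 78 Mbps
File size in Mb = 410 * 8 = 3280 Mb
Time = 3280 / 78
Time = 42.0513 seconds


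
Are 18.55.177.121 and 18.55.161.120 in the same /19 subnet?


Mask: 255.255.224.0
18.55.177.121 AND mask = 18.55.160.0
18.55.161.120 AND mask = 18.55.160.0
Yes, same subnet (18.55.160.0)


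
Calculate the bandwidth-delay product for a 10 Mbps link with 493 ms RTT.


BDP = bandwidth * RTT
= 10 Mbps * 493 ms
= 10 * 1e6 * 493 / 1000 bits
= 4930000 bits
= 616250 bytes
= 601.8066 KB
BDP = 4930000 bits (616250 bytes)


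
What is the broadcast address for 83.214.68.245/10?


Network: 83.192.0.0/10
Host bits = 22
Set all host bits to 1:
Broadcast: 83.255.255.255


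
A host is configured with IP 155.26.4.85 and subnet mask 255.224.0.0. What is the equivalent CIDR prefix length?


Binary: 11111111.11100000.00000000.00000000
Count leading 1s
Prefix: /11


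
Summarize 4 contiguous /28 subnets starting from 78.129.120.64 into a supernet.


Original prefix: /28
Number of subnets: 4 = 2^2
New prefix = 28 - 2 = 26
Supernet: 78.129.120.64/26


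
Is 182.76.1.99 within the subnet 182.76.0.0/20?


Subnet network: 182.76.0.0
Test IP AND mask: 182.76.0.0
Yes, 182.76.1.99 is in 182.76.0.0/20


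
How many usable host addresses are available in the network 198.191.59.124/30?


Host bits = 32 - 30 = 2
Total addresses = 2^2 = 4
Usable = total - 2 (network and broadcast)
Usable hosts: 2


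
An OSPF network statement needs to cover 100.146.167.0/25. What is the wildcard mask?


Subnet mask: 255.255.255.128
Wildcard = 255.255.255.255 - subnet mask
255 - 255 = 0
255 - 255 = 0
255 - 255 = 0
255 - 128 = 127
Wildcard: 0.0.0.127


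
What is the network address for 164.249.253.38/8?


IP:   10100100.11111001.11111101.00100110
Mask: 11111111.00000000.00000000.00000000
AND operation:
Net:  10100100.00000000.00000000.00000000
Network: 164.0.0.0/8


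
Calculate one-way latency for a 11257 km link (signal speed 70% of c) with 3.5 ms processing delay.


Speed = 0.7 * 3e5 km/s = 210000 km/s
Propagation delay = 11257 / 210000 = 0.0536 s = 53.6048 ms
Processing delay = 3.5 ms
Total one-way latency = 57.1048 ms


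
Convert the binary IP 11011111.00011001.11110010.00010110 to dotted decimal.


11011111 = 223
00011001 = 25
11110010 = 242
00010110 = 22
IP: 223.25.242.22


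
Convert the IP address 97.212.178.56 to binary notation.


97 = 01100001
212 = 11010100
178 = 10110010
56 = 00111000
Binary: 01100001.11010100.10110010.00111000


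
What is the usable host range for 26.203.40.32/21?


Network: 26.203.40.0
Broadcast: 26.203.47.255
First usable = network + 1
Last usable = broadcast - 1
Range: 26.203.40.1 to 26.203.47.254


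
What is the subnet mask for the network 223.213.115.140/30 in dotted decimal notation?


/30 means 30 network bits, 2 host bits
Binary: 11111111111111111111111111111100
Mask: 255.255.255.252


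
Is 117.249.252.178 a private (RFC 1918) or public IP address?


RFC 1918 private ranges:
  10.0.0.0/8 (10.0.0.0 - 10.255.255.255)
  172.16.0.0/12 (172.16.0.0 - 172.31.255.255)
  192.168.0.0/16 (192.168.0.0 - 192.168.255.255)
Public (not in any RFC 1918 range)


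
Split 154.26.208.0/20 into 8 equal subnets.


New prefix = 20 + 3 = 23
Each subnet has 512 addresses
  154.26.208.0/23
  154.26.210.0/23
  154.26.212.0/23
  154.26.214.0/23
  154.26.216.0/23
  154.26.218.0/23
  154.26.220.0/23
  154.26.222.0/23
Subnets: 154.26.208.0/23, 154.26.210.0/23, 154.26.212.0/23, 154.26.214.0/23, 154.26.216.0/23, 154.26.218.0/23, 154.26.220.0/23, 154.26.222.0/23


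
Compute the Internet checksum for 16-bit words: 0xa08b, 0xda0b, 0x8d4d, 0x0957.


Sum all words (with carry folding):
+ 0xa08b = 0xa08b
+ 0xda0b = 0x7a97
+ 0x8d4d = 0x07e5
+ 0x0957 = 0x113c
One's complement: ~0x113c
Checksum = 0xeec3


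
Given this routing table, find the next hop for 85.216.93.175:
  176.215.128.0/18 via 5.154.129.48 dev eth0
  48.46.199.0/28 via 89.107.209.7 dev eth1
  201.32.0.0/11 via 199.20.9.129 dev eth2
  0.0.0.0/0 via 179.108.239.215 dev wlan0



Longest prefix match for 85.216.93.175:
  /18 176.215.128.0: no
  /28 48.46.199.0: no
  /11 201.32.0.0: no
  /0 0.0.0.0: MATCH
Selected: next-hop 179.108.239.215 via wlan0 (matched /0)


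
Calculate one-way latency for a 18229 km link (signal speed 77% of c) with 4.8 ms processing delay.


Speed = 0.77 * 3e5 km/s = 231000 km/s
Propagation delay = 18229 / 231000 = 0.0789 s = 78.9134 ms
Processing delay = 4.8 ms
Total one-way latency = 83.7134 ms


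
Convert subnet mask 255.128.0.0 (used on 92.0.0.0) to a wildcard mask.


Subnet mask: 255.128.0.0
Wildcard = 255.255.255.255 - subnet mask
255 - 255 = 0
255 - 128 = 127
255 - 0 = 255
255 - 0 = 255
Wildcard: 0.127.255.255


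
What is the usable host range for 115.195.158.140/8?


Network: 115.0.0.0
Broadcast: 115.255.255.255
First usable = network + 1
Last usable = broadcast - 1
Range: 115.0.0.1 to 115.255.255.254


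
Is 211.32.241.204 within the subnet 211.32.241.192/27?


Subnet network: 211.32.241.192
Test IP AND mask: 211.32.241.192
Yes, 211.32.241.204 is in 211.32.241.192/27


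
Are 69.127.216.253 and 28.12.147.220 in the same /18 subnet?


Mask: 255.255.192.0
69.127.216.253 AND mask = 69.127.192.0
28.12.147.220 AND mask = 28.12.128.0
No, different subnets (69.127.192.0 vs 28.12.128.0)


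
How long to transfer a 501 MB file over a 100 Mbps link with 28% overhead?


Effective throughput = 100 * (1 - 28/100) = 72 Mbps
File size in Mb = 501 * 8 = 4008 Mb
Time = 4008 / 72
Time = 55.6667 seconds


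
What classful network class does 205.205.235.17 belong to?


First octet: 205
Binary: 11001101
110xxxxx -> Class C (192-223)
Class C, default mask 255.255.255.0 (/24)


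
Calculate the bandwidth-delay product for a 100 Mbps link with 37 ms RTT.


BDP = bandwidth * RTT
= 100 Mbps * 37 ms
= 100 * 1e6 * 37 / 1000 bits
= 3700000 bits
= 462500 bytes
= 451.6602 KB
BDP = 3700000 bits (462500 bytes)


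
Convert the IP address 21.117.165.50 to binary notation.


21 = 00010101
117 = 01110101
165 = 10100101
50 = 00110010
Binary: 00010101.01110101.10100101.00110010


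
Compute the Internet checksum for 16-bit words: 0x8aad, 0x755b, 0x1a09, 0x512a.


Sum all words (with carry folding):
+ 0x8aad = 0x8aad
+ 0x755b = 0x0009
+ 0x1a09 = 0x1a12
+ 0x512a = 0x6b3c
One's complement: ~0x6b3c
Checksum = 0x94c3


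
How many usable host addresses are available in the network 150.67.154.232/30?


Host bits = 32 - 30 = 2
Total addresses = 2^2 = 4
Usable = total - 2 (network and broadcast)
Usable hosts: 2


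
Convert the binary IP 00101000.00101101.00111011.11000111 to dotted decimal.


00101000 = 40
00101101 = 45
00111011 = 59
11000111 = 199
IP: 40.45.59.199


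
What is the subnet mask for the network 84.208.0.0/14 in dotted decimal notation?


/14 means 14 network bits, 18 host bits
Binary: 11111111111111000000000000000000
Mask: 255.252.0.0


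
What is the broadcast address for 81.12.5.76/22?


Network: 81.12.4.0/22
Host bits = 10
Set all host bits to 1:
Broadcast: 81.12.7.255


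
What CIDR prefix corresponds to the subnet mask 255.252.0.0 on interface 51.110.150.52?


Binary: 11111111.11111100.00000000.00000000
Count leading 1s
Prefix: /14


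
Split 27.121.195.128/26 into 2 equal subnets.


New prefix = 26 + 1 = 27
Each subnet has 32 addresses
  27.121.195.128/27
  27.121.195.160/27
Subnets: 27.121.195.128/27, 27.121.195.160/27


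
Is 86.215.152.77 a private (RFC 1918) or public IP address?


RFC 1918 private ranges:
  10.0.0.0/8 (10.0.0.0 - 10.255.255.255)
  172.16.0.0/12 (172.16.0.0 - 172.31.255.255)
  192.168.0.0/16 (192.168.0.0 - 192.168.255.255)
Public (not in any RFC 1918 range)


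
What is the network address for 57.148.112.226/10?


IP:   00111001.10010100.01110000.11100010
Mask: 11111111.11000000.00000000.00000000
AND operation:
Net:  00111001.10000000.00000000.00000000
Network: 57.128.0.0/10


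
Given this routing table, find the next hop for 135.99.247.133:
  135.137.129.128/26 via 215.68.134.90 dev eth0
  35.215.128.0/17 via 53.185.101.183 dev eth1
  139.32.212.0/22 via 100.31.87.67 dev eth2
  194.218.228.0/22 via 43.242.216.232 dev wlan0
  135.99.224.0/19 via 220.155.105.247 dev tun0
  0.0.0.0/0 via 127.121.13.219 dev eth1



Longest prefix match for 135.99.247.133:
  /26 135.137.129.128: no
  /17 35.215.128.0: no
  /22 139.32.212.0: no
  /22 194.218.228.0: no
  /19 135.99.224.0: MATCH
  /0 0.0.0.0: MATCH
Selected: next-hop 220.155.105.247 via tun0 (matched /19)


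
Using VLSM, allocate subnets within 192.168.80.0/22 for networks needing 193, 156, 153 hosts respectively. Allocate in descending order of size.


193 hosts -> /24 (254 usable): 192.168.80.0/24
156 hosts -> /24 (254 usable): 192.168.81.0/24
153 hosts -> /24 (254 usable): 192.168.82.0/24
Allocation: 192.168.80.0/24 (193 hosts, 254 usable); 192.168.81.0/24 (156 hosts, 254 usable); 192.168.82.0/24 (153 hosts, 254 usable)


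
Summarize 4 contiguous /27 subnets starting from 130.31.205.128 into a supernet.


Original prefix: /27
Number of subnets: 4 = 2^2
New prefix = 27 - 2 = 25
Supernet: 130.31.205.128/25


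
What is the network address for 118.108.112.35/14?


IP:   01110110.01101100.01110000.00100011
Mask: 11111111.11111100.00000000.00000000
AND operation:
Net:  01110110.01101100.00000000.00000000
Network: 118.108.0.0/14


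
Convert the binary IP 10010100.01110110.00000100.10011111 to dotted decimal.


10010100 = 148
01110110 = 118
00000100 = 4
10011111 = 159
IP: 148.118.4.159


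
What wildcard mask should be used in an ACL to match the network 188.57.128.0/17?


Subnet mask: 255.255.128.0
Wildcard = 255.255.255.255 - subnet mask
255 - 255 = 0
255 - 255 = 0
255 - 128 = 127
255 - 0 = 255
Wildcard: 0.0.127.255


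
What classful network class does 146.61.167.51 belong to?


First octet: 146
Binary: 10010010
10xxxxxx -> Class B (128-191)
Class B, default mask 255.255.0.0 (/16)


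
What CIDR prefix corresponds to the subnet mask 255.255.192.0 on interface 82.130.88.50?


Binary: 11111111.11111111.11000000.00000000
Count leading 1s
Prefix: /18


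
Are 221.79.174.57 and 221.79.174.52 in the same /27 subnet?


Mask: 255.255.255.224
221.79.174.57 AND mask = 221.79.174.32
221.79.174.52 AND mask = 221.79.174.32
Yes, same subnet (221.79.174.32)


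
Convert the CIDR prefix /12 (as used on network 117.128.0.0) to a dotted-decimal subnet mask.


/12 means 12 network bits, 20 host bits
Binary: 11111111111100000000000000000000
Mask: 255.240.0.0


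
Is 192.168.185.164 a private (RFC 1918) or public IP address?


RFC 1918 private ranges:
  10.0.0.0/8 (10.0.0.0 - 10.255.255.255)
  172.16.0.0/12 (172.16.0.0 - 172.31.255.255)
  192.168.0.0/16 (192.168.0.0 - 192.168.255.255)
Private (in 192.168.0.0/16)


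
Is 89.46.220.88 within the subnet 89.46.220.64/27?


Subnet network: 89.46.220.64
Test IP AND mask: 89.46.220.64
Yes, 89.46.220.88 is in 89.46.220.64/27


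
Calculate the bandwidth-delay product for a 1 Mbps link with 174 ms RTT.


BDP = bandwidth * RTT
= 1 Mbps * 174 ms
= 1 * 1e6 * 174 / 1000 bits
= 174000 bits
= 21750 bytes
= 21.2402 KB
BDP = 174000 bits (21750 bytes)


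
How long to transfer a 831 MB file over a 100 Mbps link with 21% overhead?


Effective throughput = 100 * (1 - 21/100) = 79 Mbps
File size in Mb = 831 * 8 = 6648 Mb
Time = 6648 / 79
Time = 84.1519 seconds


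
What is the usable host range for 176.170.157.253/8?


Network: 176.0.0.0
Broadcast: 176.255.255.255
First usable = network + 1
Last usable = broadcast - 1
Range: 176.0.0.1 to 176.255.255.254


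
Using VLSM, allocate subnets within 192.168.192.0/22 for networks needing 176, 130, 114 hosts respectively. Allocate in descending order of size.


176 hosts -> /24 (254 usable): 192.168.192.0/24
130 hosts -> /24 (254 usable): 192.168.193.0/24
114 hosts -> /25 (126 usable): 192.168.194.0/25
Allocation: 192.168.192.0/24 (176 hosts, 254 usable); 192.168.193.0/24 (130 hosts, 254 usable); 192.168.194.0/25 (114 hosts, 126 usable)


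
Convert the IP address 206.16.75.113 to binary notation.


206 = 11001110
16 = 00010000
75 = 01001011
113 = 01110001
Binary: 11001110.00010000.01001011.01110001


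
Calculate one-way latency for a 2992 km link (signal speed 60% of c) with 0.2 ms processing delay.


Speed = 0.6 * 3e5 km/s = 180000 km/s
Propagation delay = 2992 / 180000 = 0.0166 s = 16.6222 ms
Processing delay = 0.2 ms
Total one-way latency = 16.8222 ms


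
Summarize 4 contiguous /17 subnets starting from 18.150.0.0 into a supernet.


Original prefix: /17
Number of subnets: 4 = 2^2
New prefix = 17 - 2 = 15
Supernet: 18.150.0.0/15


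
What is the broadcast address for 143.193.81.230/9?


Network: 143.128.0.0/9
Host bits = 23
Set all host bits to 1:
Broadcast: 143.255.255.255


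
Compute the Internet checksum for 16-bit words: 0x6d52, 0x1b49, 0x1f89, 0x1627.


Sum all words (with carry folding):
+ 0x6d52 = 0x6d52
+ 0x1b49 = 0x889b
+ 0x1f89 = 0xa824
+ 0x1627 = 0xbe4b
One's complement: ~0xbe4b
Checksum = 0x41b4


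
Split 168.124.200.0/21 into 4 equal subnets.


New prefix = 21 + 2 = 23
Each subnet has 512 addresses
  168.124.200.0/23
  168.124.202.0/23
  168.124.204.0/23
  168.124.206.0/23
Subnets: 168.124.200.0/23, 168.124.202.0/23, 168.124.204.0/23, 168.124.206.0/23


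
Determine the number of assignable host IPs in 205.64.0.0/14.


Host bits = 32 - 14 = 18
Total addresses = 2^18 = 262144
Usable = total - 2 (network and broadcast)
Usable hosts: 262142


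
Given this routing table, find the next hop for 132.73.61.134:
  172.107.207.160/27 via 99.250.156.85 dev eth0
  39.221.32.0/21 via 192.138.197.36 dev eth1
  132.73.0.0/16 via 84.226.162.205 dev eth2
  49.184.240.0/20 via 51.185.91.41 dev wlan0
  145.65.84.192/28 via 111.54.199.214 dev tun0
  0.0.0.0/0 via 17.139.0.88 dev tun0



Longest prefix match for 132.73.61.134:
  /27 172.107.207.160: no
  /21 39.221.32.0: no
  /16 132.73.0.0: MATCH
  /20 49.184.240.0: no
  /28 145.65.84.192: no
  /0 0.0.0.0: MATCH
Selected: next-hop 84.226.162.205 via eth2 (matched /16)


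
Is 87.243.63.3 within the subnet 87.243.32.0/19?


Subnet network: 87.243.32.0
Test IP AND mask: 87.243.32.0
Yes, 87.243.63.3 is in 87.243.32.0/19


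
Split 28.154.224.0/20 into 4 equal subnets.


New prefix = 20 + 2 = 22
Each subnet has 1024 addresses
  28.154.224.0/22
  28.154.228.0/22
  28.154.232.0/22
  28.154.236.0/22
Subnets: 28.154.224.0/22, 28.154.228.0/22, 28.154.232.0/22, 28.154.236.0/22


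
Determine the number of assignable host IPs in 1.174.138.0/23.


Host bits = 32 - 23 = 9
Total addresses = 2^9 = 512
Usable = total - 2 (network and broadcast)
Usable hosts: 510


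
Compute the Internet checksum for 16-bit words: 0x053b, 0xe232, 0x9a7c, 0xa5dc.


Sum all words (with carry folding):
+ 0x053b = 0x053b
+ 0xe232 = 0xe76d
+ 0x9a7c = 0x81ea
+ 0xa5dc = 0x27c7
One's complement: ~0x27c7
Checksum = 0xd838


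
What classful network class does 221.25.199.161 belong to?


First octet: 221
Binary: 11011101
110xxxxx -> Class C (192-223)
Class C, default mask 255.255.255.0 (/24)


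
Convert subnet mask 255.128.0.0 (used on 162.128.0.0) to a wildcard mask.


Subnet mask: 255.128.0.0
Wildcard = 255.255.255.255 - subnet mask
255 - 255 = 0
255 - 128 = 127
255 - 0 = 255
255 - 0 = 255
Wildcard: 0.127.255.255


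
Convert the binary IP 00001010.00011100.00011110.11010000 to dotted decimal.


00001010 = 10
00011100 = 28
00011110 = 30
11010000 = 208
IP: 10.28.30.208


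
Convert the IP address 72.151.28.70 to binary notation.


72 = 01001000
151 = 10010111
28 = 00011100
70 = 01000110
Binary: 01001000.10010111.00011100.01000110


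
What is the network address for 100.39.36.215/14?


IP:   01100100.00100111.00100100.11010111
Mask: 11111111.11111100.00000000.00000000
AND operation:
Net:  01100100.00100100.00000000.00000000
Network: 100.36.0.0/14


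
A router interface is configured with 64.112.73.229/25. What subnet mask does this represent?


/25 means 25 network bits, 7 host bits
Binary: 11111111111111111111111110000000
Mask: 255.255.255.128


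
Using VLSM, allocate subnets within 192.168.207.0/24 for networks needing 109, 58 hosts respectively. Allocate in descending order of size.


109 hosts -> /25 (126 usable): 192.168.207.0/25
58 hosts -> /26 (62 usable): 192.168.207.128/26
Allocation: 192.168.207.0/25 (109 hosts, 126 usable); 192.168.207.128/26 (58 hosts, 62 usable)


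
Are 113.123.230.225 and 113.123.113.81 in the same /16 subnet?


Mask: 255.255.0.0
113.123.230.225 AND mask = 113.123.0.0
113.123.113.81 AND mask = 113.123.0.0
Yes, same subnet (113.123.0.0)


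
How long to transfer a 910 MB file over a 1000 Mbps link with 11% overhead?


Effective throughput = 1000 * (1 - 11/100) = 890 Mbps
File size in Mb = 910 * 8 = 7280 Mb
Time = 7280 / 890
Time = 8.1798 seconds


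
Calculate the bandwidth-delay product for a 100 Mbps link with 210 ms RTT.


BDP = bandwidth * RTT
= 100 Mbps * 210 ms
= 100 * 1e6 * 210 / 1000 bits
= 21000000 bits
= 2625000 bytes
= 2563.4766 KB
BDP = 21000000 bits (2625000 bytes)


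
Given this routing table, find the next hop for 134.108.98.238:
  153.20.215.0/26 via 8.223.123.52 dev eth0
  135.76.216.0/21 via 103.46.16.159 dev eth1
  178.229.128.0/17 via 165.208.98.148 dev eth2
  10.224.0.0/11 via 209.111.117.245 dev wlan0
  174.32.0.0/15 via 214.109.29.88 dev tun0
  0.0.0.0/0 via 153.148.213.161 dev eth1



Longest prefix match for 134.108.98.238:
  /26 153.20.215.0: no
  /21 135.76.216.0: no
  /17 178.229.128.0: no
  /11 10.224.0.0: no
  /15 174.32.0.0: no
  /0 0.0.0.0: MATCH
Selected: next-hop 153.148.213.161 via eth1 (matched /0)


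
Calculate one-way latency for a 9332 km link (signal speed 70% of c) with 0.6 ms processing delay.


Speed = 0.7 * 3e5 km/s = 210000 km/s
Propagation delay = 9332 / 210000 = 0.0444 s = 44.4381 ms
Processing delay = 0.6 ms
Total one-way latency = 45.0381 ms


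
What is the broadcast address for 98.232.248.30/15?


Network: 98.232.0.0/15
Host bits = 17
Set all host bits to 1:
Broadcast: 98.233.255.255


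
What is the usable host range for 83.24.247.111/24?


Network: 83.24.247.0
Broadcast: 83.24.247.255
First usable = network + 1
Last usable = broadcast - 1
Range: 83.24.247.1 to 83.24.247.254


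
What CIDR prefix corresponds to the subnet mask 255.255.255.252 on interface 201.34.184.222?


Binary: 11111111.11111111.11111111.11111100
Count leading 1s
Prefix: /30


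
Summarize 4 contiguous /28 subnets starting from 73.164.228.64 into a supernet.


Original prefix: /28
Number of subnets: 4 = 2^2
New prefix = 28 - 2 = 26
Supernet: 73.164.228.64/26


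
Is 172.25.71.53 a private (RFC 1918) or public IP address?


RFC 1918 private ranges:
  10.0.0.0/8 (10.0.0.0 - 10.255.255.255)
  172.16.0.0/12 (172.16.0.0 - 172.31.255.255)
  192.168.0.0/16 (192.168.0.0 - 192.168.255.255)
Private (in 172.16.0.0/12)


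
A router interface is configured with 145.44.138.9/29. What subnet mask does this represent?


/29 means 29 network bits, 3 host bits
Binary: 11111111111111111111111111111000
Mask: 255.255.255.248


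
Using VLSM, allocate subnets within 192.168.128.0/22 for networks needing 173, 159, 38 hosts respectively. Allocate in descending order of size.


173 hosts -> /24 (254 usable): 192.168.128.0/24
159 hosts -> /24 (254 usable): 192.168.129.0/24
38 hosts -> /26 (62 usable): 192.168.130.0/26
Allocation: 192.168.128.0/24 (173 hosts, 254 usable); 192.168.129.0/24 (159 hosts, 254 usable); 192.168.130.0/26 (38 hosts, 62 usable)


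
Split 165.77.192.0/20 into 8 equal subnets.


New prefix = 20 + 3 = 23
Each subnet has 512 addresses
  165.77.192.0/23
  165.77.194.0/23
  165.77.196.0/23
  165.77.198.0/23
  165.77.200.0/23
  165.77.202.0/23
  165.77.204.0/23
  165.77.206.0/23
Subnets: 165.77.192.0/23, 165.77.194.0/23, 165.77.196.0/23, 165.77.198.0/23, 165.77.200.0/23, 165.77.202.0/23, 165.77.204.0/23, 165.77.206.0/23


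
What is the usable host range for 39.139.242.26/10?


Network: 39.128.0.0
Broadcast: 39.191.255.255
First usable = network + 1
Last usable = broadcast - 1
Range: 39.128.0.1 to 39.191.255.254


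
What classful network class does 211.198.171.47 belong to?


First octet: 211
Binary: 11010011
110xxxxx -> Class C (192-223)
Class C, default mask 255.255.255.0 (/24)


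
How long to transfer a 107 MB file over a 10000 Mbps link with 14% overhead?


Effective throughput = 10000 * (1 - 14/100) = 8600 Mbps
File size in Mb = 107 * 8 = 856 Mb
Time = 856 / 8600
Time = 0.0995 seconds


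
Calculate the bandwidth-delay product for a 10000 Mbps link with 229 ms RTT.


BDP = bandwidth * RTT
= 10000 Mbps * 229 ms
= 10000 * 1e6 * 229 / 1000 bits
= 2290000000 bits
= 286250000 bytes
= 279541.0156 KB
BDP = 2290000000 bits (286250000 bytes)


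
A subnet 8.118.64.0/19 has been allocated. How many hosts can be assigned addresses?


Host bits = 32 - 19 = 13
Total addresses = 2^13 = 8192
Usable = total - 2 (network and broadcast)
Usable hosts: 8190


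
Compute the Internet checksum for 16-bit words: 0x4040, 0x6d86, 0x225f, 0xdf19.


Sum all words (with carry folding):
+ 0x4040 = 0x4040
+ 0x6d86 = 0xadc6
+ 0x225f = 0xd025
+ 0xdf19 = 0xaf3f
One's complement: ~0xaf3f
Checksum = 0x50c0


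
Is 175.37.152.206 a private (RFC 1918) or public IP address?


RFC 1918 private ranges:
  10.0.0.0/8 (10.0.0.0 - 10.255.255.255)
  172.16.0.0/12 (172.16.0.0 - 172.31.255.255)
  192.168.0.0/16 (192.168.0.0 - 192.168.255.255)
Public (not in any RFC 1918 range)


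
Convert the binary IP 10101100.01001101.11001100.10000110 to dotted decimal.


10101100 = 172
01001101 = 77
11001100 = 204
10000110 = 134
IP: 172.77.204.134


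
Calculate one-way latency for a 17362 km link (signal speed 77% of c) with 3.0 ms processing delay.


Speed = 0.77 * 3e5 km/s = 231000 km/s
Propagation delay = 17362 / 231000 = 0.0752 s = 75.1602 ms
Processing delay = 3.0 ms
Total one-way latency = 78.1602 ms


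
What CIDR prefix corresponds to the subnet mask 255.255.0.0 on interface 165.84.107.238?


Binary: 11111111.11111111.00000000.00000000
Count leading 1s
Prefix: /16


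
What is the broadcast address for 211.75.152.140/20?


Network: 211.75.144.0/20
Host bits = 12
Set all host bits to 1:
Broadcast: 211.75.159.255


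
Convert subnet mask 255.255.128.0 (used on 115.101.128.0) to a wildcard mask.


Subnet mask: 255.255.128.0
Wildcard = 255.255.255.255 - subnet mask
255 - 255 = 0
255 - 255 = 0
255 - 128 = 127
255 - 0 = 255
Wildcard: 0.0.127.255


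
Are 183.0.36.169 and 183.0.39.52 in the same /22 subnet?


Mask: 255.255.252.0
183.0.36.169 AND mask = 183.0.36.0
183.0.39.52 AND mask = 183.0.36.0
Yes, same subnet (183.0.36.0)


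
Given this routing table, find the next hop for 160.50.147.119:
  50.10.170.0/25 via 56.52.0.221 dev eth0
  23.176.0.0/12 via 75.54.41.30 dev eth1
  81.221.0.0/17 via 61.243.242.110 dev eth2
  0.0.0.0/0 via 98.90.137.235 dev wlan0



Longest prefix match for 160.50.147.119:
  /25 50.10.170.0: no
  /12 23.176.0.0: no
  /17 81.221.0.0: no
  /0 0.0.0.0: MATCH
Selected: next-hop 98.90.137.235 via wlan0 (matched /0)


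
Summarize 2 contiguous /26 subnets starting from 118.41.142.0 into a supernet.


Original prefix: /26
Number of subnets: 2 = 2^1
New prefix = 26 - 1 = 25
Supernet: 118.41.142.0/25


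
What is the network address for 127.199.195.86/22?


IP:   01111111.11000111.11000011.01010110
Mask: 11111111.11111111.11111100.00000000
AND operation:
Net:  01111111.11000111.11000000.00000000
Network: 127.199.192.0/22


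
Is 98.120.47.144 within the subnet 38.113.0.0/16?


Subnet network: 38.113.0.0
Test IP AND mask: 98.120.0.0
No, 98.120.47.144 is not in 38.113.0.0/16


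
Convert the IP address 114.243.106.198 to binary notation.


114 = 01110010
243 = 11110011
106 = 01101010
198 = 11000110
Binary: 01110010.11110011.01101010.11000110


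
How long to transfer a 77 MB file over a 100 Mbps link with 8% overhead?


Effective throughput = 100 * (1 - 8/100) = 92 Mbps
File size in Mb = 77 * 8 = 616 Mb
Time = 616 / 92
Time = 6.6957 seconds


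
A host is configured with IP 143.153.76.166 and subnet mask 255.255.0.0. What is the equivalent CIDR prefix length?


Binary: 11111111.11111111.00000000.00000000
Count leading 1s
Prefix: /16


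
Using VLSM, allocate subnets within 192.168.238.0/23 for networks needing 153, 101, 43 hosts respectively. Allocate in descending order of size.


153 hosts -> /24 (254 usable): 192.168.238.0/24
101 hosts -> /25 (126 usable): 192.168.239.0/25
43 hosts -> /26 (62 usable): 192.168.239.128/26
Allocation: 192.168.238.0/24 (153 hosts, 254 usable); 192.168.239.0/25 (101 hosts, 126 usable); 192.168.239.128/26 (43 hosts, 62 usable)


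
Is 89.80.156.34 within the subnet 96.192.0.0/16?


Subnet network: 96.192.0.0
Test IP AND mask: 89.80.0.0
No, 89.80.156.34 is not in 96.192.0.0/16


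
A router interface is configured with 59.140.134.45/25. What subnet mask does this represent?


/25 means 25 network bits, 7 host bits
Binary: 11111111111111111111111110000000
Mask: 255.255.255.128


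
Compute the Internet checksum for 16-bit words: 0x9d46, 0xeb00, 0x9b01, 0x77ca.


Sum all words (with carry folding):
+ 0x9d46 = 0x9d46
+ 0xeb00 = 0x8847
+ 0x9b01 = 0x2349
+ 0x77ca = 0x9b13
One's complement: ~0x9b13
Checksum = 0x64ec


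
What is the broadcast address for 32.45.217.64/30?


Network: 32.45.217.64/30
Host bits = 2
Set all host bits to 1:
Broadcast: 32.45.217.67


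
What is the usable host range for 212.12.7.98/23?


Network: 212.12.6.0
Broadcast: 212.12.7.255
First usable = network + 1
Last usable = broadcast - 1
Range: 212.12.6.1 to 212.12.7.254


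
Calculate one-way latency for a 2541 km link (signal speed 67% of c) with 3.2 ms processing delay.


Speed = 0.67 * 3e5 km/s = 201000 km/s
Propagation delay = 2541 / 201000 = 0.0126 s = 12.6418 ms
Processing delay = 3.2 ms
Total one-way latency = 15.8418 ms


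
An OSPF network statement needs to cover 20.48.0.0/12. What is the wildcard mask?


Subnet mask: 255.240.0.0
Wildcard = 255.255.255.255 - subnet mask
255 - 255 = 0
255 - 240 = 15
255 - 0 = 255
255 - 0 = 255
Wildcard: 0.15.255.255


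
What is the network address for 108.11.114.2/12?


IP:   01101100.00001011.01110010.00000010
Mask: 11111111.11110000.00000000.00000000
AND operation:
Net:  01101100.00000000.00000000.00000000
Network: 108.0.0.0/12


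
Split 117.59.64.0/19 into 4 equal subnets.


New prefix = 19 + 2 = 21
Each subnet has 2048 addresses
  117.59.64.0/21
  117.59.72.0/21
  117.59.80.0/21
  117.59.88.0/21
Subnets: 117.59.64.0/21, 117.59.72.0/21, 117.59.80.0/21, 117.59.88.0/21


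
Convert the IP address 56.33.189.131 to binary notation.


56 = 00111000
33 = 00100001
189 = 10111101
131 = 10000011
Binary: 00111000.00100001.10111101.10000011


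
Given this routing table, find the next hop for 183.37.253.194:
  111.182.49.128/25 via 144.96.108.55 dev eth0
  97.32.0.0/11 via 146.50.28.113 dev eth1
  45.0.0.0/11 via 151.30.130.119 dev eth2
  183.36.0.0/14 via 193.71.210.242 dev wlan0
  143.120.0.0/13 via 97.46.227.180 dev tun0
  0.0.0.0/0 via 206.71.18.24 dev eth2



Longest prefix match for 183.37.253.194:
  /25 111.182.49.128: no
  /11 97.32.0.0: no
  /11 45.0.0.0: no
  /14 183.36.0.0: MATCH
  /13 143.120.0.0: no
  /0 0.0.0.0: MATCH
Selected: next-hop 193.71.210.242 via wlan0 (matched /14)


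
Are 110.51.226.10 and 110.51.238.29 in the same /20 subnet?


Mask: 255.255.240.0
110.51.226.10 AND mask = 110.51.224.0
110.51.238.29 AND mask = 110.51.224.0
Yes, same subnet (110.51.224.0)


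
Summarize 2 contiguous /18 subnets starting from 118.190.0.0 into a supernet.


Original prefix: /18
Number of subnets: 2 = 2^1
New prefix = 18 - 1 = 17
Supernet: 118.190.0.0/17


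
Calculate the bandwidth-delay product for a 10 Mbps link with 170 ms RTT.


BDP = bandwidth * RTT
= 10 Mbps * 170 ms
= 10 * 1e6 * 170 / 1000 bits
= 1700000 bits
= 212500 bytes
= 207.5195 KB
BDP = 1700000 bits (212500 bytes)


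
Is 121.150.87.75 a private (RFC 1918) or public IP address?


RFC 1918 private ranges:
  10.0.0.0/8 (10.0.0.0 - 10.255.255.255)
  172.16.0.0/12 (172.16.0.0 - 172.31.255.255)
  192.168.0.0/16 (192.168.0.0 - 192.168.255.255)
Public (not in any RFC 1918 range)


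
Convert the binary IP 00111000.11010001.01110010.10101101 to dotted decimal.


00111000 = 56
11010001 = 209
01110010 = 114
10101101 = 173
IP: 56.209.114.173
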